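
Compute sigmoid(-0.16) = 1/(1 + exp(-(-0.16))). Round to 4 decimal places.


exp(0.1600) = 1.1735.
1 + exp(-z) = 2.1735.
sigmoid = 1/2.1735 = 0.4601.

0.4601


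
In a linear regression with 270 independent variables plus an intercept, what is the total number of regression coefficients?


Each predictor gets one coefficient, plus one intercept.
Total parameters = 270 + 1 = 271.

271


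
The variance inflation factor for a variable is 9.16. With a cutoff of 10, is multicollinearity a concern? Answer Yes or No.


The threshold is 10.
VIF = 9.16 is < 10.
Multicollinearity indication: No.

No


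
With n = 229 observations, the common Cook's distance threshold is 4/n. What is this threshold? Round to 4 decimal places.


The threshold is 4/n.
4/229 = 0.0175.

0.0175


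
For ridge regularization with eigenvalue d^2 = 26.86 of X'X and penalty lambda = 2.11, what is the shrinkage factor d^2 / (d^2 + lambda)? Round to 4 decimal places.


Compute the denominator: 26.86 + 2.11 = 28.9700.
Shrinkage factor = 26.86 / 28.9700 = 0.9272.

0.9272


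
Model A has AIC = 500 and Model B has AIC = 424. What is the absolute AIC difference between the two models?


|AIC_A - AIC_B| = |500 - 424| = 76.
Model B is preferred (lower AIC).

76


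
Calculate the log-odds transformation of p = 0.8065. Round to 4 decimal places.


The odds are p/(1-p) = 0.8065 / 0.1935 = 4.1680.
logit(p) = ln(4.1680) = 1.4274.

1.4274


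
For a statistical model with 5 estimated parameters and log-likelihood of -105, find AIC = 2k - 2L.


AIC = 2*5 - 2*(-105).
= 10 + 210 = 220.

220


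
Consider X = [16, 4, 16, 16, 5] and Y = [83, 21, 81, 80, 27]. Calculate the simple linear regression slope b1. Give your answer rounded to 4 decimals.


The sample means are xbar = 11.4000 and ybar = 58.4000.
Compute S_xx = 159.2000 and S_xy = 794.2000.
Slope b1 = S_xy / S_xx = 794.2000 / 159.2000 = 4.9887.

4.9887


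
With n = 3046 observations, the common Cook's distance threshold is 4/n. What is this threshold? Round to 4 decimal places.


The threshold is 4/n.
4/3046 = 0.0013.

0.0013


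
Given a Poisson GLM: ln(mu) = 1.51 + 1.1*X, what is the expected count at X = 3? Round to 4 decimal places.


Linear predictor: eta = 1.51 + (1.1)(3) = 4.8100.
Expected count: mu = exp(4.8100) = 122.7316.

122.7316


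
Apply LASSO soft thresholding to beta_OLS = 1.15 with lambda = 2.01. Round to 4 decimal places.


|beta_OLS| = 1.15.
lambda = 2.01.
Since |beta| <= lambda, the coefficient is set to 0.
Result = 0.0000.

0.0000


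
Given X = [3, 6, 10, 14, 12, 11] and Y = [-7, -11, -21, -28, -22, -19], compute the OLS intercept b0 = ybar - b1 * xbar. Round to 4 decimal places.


First find the slope: b1 = -1.8480.
Means: xbar = 9.3333, ybar = -18.0000.
b0 = ybar - b1 * xbar = -18.0000 - -1.8480 * 9.3333 = -0.7520.

-0.7520


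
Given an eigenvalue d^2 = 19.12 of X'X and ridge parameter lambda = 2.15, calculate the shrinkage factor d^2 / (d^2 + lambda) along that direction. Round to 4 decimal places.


Compute the denominator: 19.12 + 2.15 = 21.2700.
Shrinkage factor = 19.12 / 21.2700 = 0.8989.

0.8989


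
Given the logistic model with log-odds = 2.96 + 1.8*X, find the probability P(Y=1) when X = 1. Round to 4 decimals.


Linear predictor: z = 2.96 + 1.8 * 1 = 4.7600.
P = 1/(1 + exp(-4.7600)) = 1/(1 + 0.0086) = 0.9915.

0.9915


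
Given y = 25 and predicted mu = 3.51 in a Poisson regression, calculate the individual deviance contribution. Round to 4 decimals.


First: ln(25/3.51) = 1.963260.
Then: 25 * 1.963260 = 49.081500.
y - mu = 25 - 3.51 = 21.49.
D = 2(49.081500 - 21.49) = 55.183000, which rounds to 55.1830.

55.1830


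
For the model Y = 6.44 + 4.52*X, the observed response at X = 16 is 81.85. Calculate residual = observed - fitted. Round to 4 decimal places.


Fitted value at X = 16 is yhat = 6.44 + 4.52*16 = 78.7600.
Residual = 81.85 - 78.7600 = 3.0900.

3.0900


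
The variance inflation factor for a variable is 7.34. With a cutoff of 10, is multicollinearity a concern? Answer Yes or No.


The threshold is 10.
VIF = 7.34 is < 10.
Multicollinearity indication: No.

No


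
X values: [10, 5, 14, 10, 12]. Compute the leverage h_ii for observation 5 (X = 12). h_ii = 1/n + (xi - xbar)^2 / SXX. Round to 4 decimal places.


n = 5, xbar = 10.2000.
SXX = sum((xi - xbar)^2) = 44.8000.
h = 1/5 + (12 - 10.2000)^2 / 44.8000 = 0.2723.

0.2723


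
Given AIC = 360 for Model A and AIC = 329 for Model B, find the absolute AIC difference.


Absolute difference = |360 - 329| = 31.
The model with lower AIC (B) is preferred.

31


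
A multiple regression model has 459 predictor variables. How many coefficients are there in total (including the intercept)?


Total coefficients = number of predictors + 1 (for the intercept).
= 459 + 1 = 460.

460


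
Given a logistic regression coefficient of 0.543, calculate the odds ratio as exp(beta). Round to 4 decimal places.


Odds ratio = exp(beta) = exp(0.543).
= 1.7212.

1.7212


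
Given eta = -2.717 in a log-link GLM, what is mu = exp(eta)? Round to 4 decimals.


The inverse log link gives:
mu = exp(-2.717) = 0.0661.

0.0661


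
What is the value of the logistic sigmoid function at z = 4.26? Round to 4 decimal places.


Compute exp(-4.2600) = 0.0141.
Sigmoid = 1 / (1 + 0.0141) = 1 / 1.0141 = 0.9861.

0.9861


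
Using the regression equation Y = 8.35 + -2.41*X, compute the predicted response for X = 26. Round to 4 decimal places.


Plug X = 26 into Y = 8.35 + -2.41*X:
Y = 8.35 + -62.6600 = -54.3100.

-54.3100


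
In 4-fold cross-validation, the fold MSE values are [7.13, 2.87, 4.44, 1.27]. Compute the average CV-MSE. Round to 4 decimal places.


Total MSE across folds = 15.7100.
CV-MSE = 15.7100/4 = 3.9275.

3.9275


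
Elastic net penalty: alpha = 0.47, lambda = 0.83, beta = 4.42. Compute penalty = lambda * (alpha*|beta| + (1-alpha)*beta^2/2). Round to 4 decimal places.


Compute:
L1 = 0.47 * 4.42 = 2.0774.
L2 = 0.53 * 4.42^2 / 2 = 5.1771.
Penalty = 0.83 * (2.0774 + 5.1771) = 6.0213.

6.0213


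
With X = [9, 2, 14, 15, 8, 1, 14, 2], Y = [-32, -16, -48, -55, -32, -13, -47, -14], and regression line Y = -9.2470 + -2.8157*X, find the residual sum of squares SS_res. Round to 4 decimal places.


Predicted values from Y = -9.2470 + -2.8157*X.
Residuals: [2.5883, -1.1216, 0.6668, -3.5175, -0.2274, -0.9373, 1.6668, 0.8784].
SSres = 25.2548.

25.2548


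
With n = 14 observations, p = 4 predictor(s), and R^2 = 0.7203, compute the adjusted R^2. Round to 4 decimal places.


Adjusted R^2 = 1 - (1 - R^2) * (n-1)/(n-p-1).
(1 - R^2) = 0.2797.
(n-1)/(n-p-1) = 13/9.
(1 - R^2) * (n-1) = 0.2797 * 13 = 3.6361.
Divide by (n-p-1): 3.6361 / 9 = 0.4040.
Adj R^2 = 1 - 0.4040 = 0.5960.

0.5960


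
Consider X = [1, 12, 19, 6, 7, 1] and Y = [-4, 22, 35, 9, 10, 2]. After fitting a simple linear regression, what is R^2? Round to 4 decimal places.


Fit the OLS line: b0 = -3.1602, b1 = 2.0209.
SSres = 19.8955.
SStot = 997.3333.
R^2 = 1 - 19.8955/997.3333 = 0.9801.

0.9801


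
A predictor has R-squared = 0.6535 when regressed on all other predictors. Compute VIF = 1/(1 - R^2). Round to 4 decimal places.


Denominator: 1 - 0.6535 = 0.3465.
VIF = 1 / 0.3465 = 2.8860.

2.8860


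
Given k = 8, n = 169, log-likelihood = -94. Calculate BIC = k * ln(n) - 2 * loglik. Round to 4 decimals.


k * ln(n) = 8 * ln(169) = 8 * 5.129899 = 41.039192.
-2 * loglik = -2 * (-94) = 188.
BIC = 41.039192 + 188 = 229.039192, which rounds to 229.0392.

229.0392


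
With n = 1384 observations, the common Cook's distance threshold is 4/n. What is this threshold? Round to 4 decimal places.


Using the rule of thumb:
Threshold = 4 / 1384 = 0.0029.

0.0029


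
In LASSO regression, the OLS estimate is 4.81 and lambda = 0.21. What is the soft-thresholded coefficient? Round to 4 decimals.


Absolute value: |4.81| = 4.81.
Compare to lambda = 0.21.
Since |beta| > lambda, coefficient = sign(beta)*(|beta| - lambda) = 4.6000.

4.6000


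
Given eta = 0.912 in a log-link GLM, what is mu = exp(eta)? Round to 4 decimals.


mu = exp(eta) = exp(0.912).
= 2.4893.

2.4893


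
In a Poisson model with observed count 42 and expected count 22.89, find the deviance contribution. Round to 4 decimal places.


Compute y*ln(y/mu) = 42*ln(42/22.89) = 42*0.606969 = 25.492698.
y - mu = 19.11.
D = 2*(25.492698 - (19.11)) = 12.765396, which rounds to 12.7654.

12.7654


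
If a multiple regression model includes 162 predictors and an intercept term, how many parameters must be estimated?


Each predictor gets one coefficient, plus one intercept.
Total parameters = 162 + 1 = 163.

163


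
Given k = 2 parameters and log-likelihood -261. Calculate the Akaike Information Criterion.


AIC = 2*2 - 2*(-261).
= 4 + 522 = 526.

526


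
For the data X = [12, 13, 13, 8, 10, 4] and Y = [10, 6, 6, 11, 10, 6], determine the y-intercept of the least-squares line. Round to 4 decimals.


First find the slope: b1 = -0.0323.
Means: xbar = 10.0000, ybar = 8.1667.
b0 = ybar - b1 * xbar = 8.1667 - -0.0323 * 10.0000 = 8.4892.

8.4892


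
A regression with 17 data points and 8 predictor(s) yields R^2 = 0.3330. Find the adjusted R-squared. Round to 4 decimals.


Adjusted R^2 = 1 - (1 - R^2) * (n-1)/(n-p-1).
(1 - R^2) = 0.6670.
(n-1)/(n-p-1) = 16/8.
(1 - R^2) * (n-1) = 0.6670 * 16 = 10.6720.
Divide by (n-p-1): 10.6720 / 8 = 1.3340.
Adj R^2 = 1 - 1.3340 = -0.3340.

-0.3340


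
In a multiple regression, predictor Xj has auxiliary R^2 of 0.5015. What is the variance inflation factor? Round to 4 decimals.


Denominator: 1 - 0.5015 = 0.4985.
VIF = 1 / 0.4985 = 2.0060.

2.0060


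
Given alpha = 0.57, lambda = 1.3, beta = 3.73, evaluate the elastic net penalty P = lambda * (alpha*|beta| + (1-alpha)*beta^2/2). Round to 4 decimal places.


L1 component = 0.57 * |3.73| = 2.1261.
L2 component = 0.43 * 3.73^2 / 2 = 2.9913.
Penalty = 1.3 * (2.1261 + 2.9913) = 1.3 * 5.1174 = 6.6526.

6.6526


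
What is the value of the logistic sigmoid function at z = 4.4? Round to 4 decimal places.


Compute exp(-4.4000) = 0.0123.
Sigmoid = 1 / (1 + 0.0123) = 1 / 1.0123 = 0.9879.

0.9879


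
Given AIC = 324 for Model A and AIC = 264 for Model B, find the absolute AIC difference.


Absolute difference = |324 - 264| = 60.
The model with lower AIC (B) is preferred.

60


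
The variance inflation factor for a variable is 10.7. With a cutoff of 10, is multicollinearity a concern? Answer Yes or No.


Check: VIF = 10.7 vs threshold = 10.
Since 10.7 >= 10, the answer is Yes.

Yes


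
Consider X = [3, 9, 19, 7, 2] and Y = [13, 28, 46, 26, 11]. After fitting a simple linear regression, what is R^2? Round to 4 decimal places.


After computing the OLS fit (b0=8.4087, b1=2.0489):
SSres = 18.3598, SStot = 790.8000.
R^2 = 1 - 18.3598/790.8000 = 0.9768.

0.9768


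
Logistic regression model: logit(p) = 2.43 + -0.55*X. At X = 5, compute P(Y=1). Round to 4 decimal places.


z = 2.43 + -0.55 * 5 = -0.3200.
Sigmoid: P = 1 / (1 + exp(0.3200)) = 0.4207.

0.4207


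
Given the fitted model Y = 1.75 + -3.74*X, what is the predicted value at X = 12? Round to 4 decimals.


Predicted value:
Y = 1.75 + (-3.74)(12) = 1.75 + -44.8800 = -43.1300.

-43.1300


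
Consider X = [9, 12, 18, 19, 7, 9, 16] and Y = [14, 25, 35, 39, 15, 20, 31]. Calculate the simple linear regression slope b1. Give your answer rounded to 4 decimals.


Calculate xbar = 12.8571, ybar = 25.5714.
S_xx = 138.8571, S_xy = 276.5714.
Using b1 = S_xy / S_xx = 276.5714 / 138.8571, we get b1 = 1.9918.

1.9918


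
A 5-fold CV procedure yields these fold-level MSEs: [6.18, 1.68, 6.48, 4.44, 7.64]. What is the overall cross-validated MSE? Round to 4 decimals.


Sum of fold MSEs = 26.4200.
Average = 26.4200 / 5 = 5.2840.

5.2840


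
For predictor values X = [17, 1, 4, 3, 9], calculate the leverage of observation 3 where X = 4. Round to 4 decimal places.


Mean of X: xbar = 6.8000.
SXX = 164.8000.
For X = 4: h = 1/5 + (4 - 6.8000)^2/164.8000 = 0.2476.

0.2476


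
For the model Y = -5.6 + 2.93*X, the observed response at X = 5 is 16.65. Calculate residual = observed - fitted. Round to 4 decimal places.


Compute yhat = -5.6 + (2.93)(5) = 9.0500.
Residual = actual - predicted = 16.65 - 9.0500 = 7.6000.

7.6000


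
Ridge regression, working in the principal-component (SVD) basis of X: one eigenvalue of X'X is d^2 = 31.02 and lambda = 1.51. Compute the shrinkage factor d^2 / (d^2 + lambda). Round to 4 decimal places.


d^2 + lambda = 31.02 + 1.51 = 32.5300.
Shrinkage factor = 31.02/32.5300 = 0.9536.

0.9536


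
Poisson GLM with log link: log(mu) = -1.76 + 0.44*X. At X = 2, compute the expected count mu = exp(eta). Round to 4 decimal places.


eta = -1.76 + 0.44 * 2 = -0.8800.
mu = exp(-0.8800) = 0.4148.

0.4148


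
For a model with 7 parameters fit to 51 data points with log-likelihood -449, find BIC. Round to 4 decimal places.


k * ln(n) = 7 * ln(51) = 7 * 3.931826 = 27.522782.
-2 * loglik = -2 * (-449) = 898.
BIC = 27.522782 + 898 = 925.522782, which rounds to 925.5228.

925.5228


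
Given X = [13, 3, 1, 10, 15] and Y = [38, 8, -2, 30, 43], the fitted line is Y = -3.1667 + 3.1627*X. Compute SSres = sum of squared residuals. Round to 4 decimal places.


Predicted values from Y = -3.1667 + 3.1627*X.
Residuals: [0.0516, 1.6786, -1.9960, 1.5397, -1.2738].
SSres = 10.7976.

10.7976


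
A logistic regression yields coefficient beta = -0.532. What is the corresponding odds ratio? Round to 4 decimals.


Odds ratio = exp(beta) = exp(-0.532).
= 0.5874.

0.5874


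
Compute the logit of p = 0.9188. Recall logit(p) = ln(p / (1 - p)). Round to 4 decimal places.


The odds are p/(1-p) = 0.9188 / 0.0812 = 11.3153.
logit(p) = ln(11.3153) = 2.4262.

2.4262


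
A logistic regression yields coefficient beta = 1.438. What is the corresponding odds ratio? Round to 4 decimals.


exp(1.438) = 4.2123.
So the odds ratio is 4.2123.

4.2123


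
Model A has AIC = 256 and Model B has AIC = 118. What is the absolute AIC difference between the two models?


Absolute difference = |256 - 118| = 138.
The model with lower AIC (B) is preferred.

138


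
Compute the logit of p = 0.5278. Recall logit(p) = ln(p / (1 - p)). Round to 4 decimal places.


1 - p = 0.4722.
p/(1-p) = 1.1177.
logit = ln(1.1177) = 0.1113.

0.1113


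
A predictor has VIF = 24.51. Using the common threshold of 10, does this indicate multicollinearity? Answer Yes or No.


Compare VIF = 24.51 to the threshold of 10.
24.51 >= 10, so the answer is Yes.

Yes


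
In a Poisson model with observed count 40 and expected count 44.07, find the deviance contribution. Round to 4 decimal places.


First: ln(40/44.07) = -0.096900.
Then: 40 * -0.096900 = -3.876000.
y - mu = 40 - 44.07 = -4.07.
D = 2(-3.876000 - -4.07) = 0.388000, which rounds to 0.3880.

0.3880


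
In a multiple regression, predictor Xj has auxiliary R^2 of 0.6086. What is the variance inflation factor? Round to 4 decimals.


Using VIF = 1/(1 - R^2_j):
1 - 0.6086 = 0.3914.
VIF = 2.5549.

2.5549


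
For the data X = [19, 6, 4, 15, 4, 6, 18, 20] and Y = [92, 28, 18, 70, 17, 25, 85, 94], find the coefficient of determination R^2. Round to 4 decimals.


Fit the OLS line: b0 = -2.3406, b1 = 4.8666.
SSres = 10.5372.
SStot = 8441.8750.
R^2 = 1 - 10.5372/8441.8750 = 0.9988.

0.9988


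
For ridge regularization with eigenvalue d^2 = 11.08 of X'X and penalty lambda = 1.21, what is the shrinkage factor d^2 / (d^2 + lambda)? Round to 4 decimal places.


d^2 + lambda = 11.08 + 1.21 = 12.2900.
Shrinkage factor = 11.08/12.2900 = 0.9015.

0.9015


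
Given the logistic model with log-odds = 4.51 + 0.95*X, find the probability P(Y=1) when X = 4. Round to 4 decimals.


Compute z = 4.51 + (0.95)(4) = 8.3100.
exp(-z) = 0.0002.
P = 1/(1 + 0.0002) = 0.9998.

0.9998


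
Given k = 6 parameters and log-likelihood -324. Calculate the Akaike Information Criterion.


Compute:
2k = 2*6 = 12.
-2*loglik = -2*(-324) = 648.
AIC = 12 + 648 = 660.

660


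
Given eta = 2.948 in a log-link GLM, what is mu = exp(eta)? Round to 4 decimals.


mu = exp(eta) = exp(2.948).
= 19.0678.

19.0678


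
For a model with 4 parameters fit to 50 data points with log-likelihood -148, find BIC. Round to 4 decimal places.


k * ln(n) = 4 * ln(50) = 4 * 3.912023 = 15.648092.
-2 * loglik = -2 * (-148) = 296.
BIC = 15.648092 + 296 = 311.648092, which rounds to 311.6481.

311.6481


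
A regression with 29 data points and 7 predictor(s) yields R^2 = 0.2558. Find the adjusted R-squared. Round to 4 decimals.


Using the formula:
(1 - 0.2558) = 0.7442.
Multiply by 28/21: 0.7442 * 28 = 20.8376, then 20.8376 / 21 = 0.9923.
Adj R^2 = 1 - 0.9923 = 0.0077.

0.0077


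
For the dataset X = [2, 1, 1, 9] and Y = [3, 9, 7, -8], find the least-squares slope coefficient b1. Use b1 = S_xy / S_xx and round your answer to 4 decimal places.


The sample means are xbar = 3.2500 and ybar = 2.7500.
Compute S_xx = 44.7500 and S_xy = -85.7500.
Slope b1 = S_xy / S_xx = -85.7500 / 44.7500 = -1.9162.

-1.9162


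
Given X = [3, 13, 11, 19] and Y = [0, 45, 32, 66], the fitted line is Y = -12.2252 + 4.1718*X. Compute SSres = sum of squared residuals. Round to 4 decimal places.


Predicted values from Y = -12.2252 + 4.1718*X.
Residuals: [-0.2902, 2.9918, -1.6646, -1.0390].
SSres = 12.8855.

12.8855


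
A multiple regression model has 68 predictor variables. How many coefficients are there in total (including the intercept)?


Total coefficients = number of predictors + 1 (for the intercept).
= 68 + 1 = 69.

69


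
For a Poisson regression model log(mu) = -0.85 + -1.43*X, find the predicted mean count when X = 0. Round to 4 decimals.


eta = -0.85 + -1.43 * 0 = -0.8500.
mu = exp(-0.8500) = 0.4274.

0.4274


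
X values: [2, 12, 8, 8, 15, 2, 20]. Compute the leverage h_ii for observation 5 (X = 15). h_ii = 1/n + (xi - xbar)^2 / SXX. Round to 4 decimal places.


n = 7, xbar = 9.5714.
SXX = sum((xi - xbar)^2) = 263.7143.
h = 1/7 + (15 - 9.5714)^2 / 263.7143 = 0.2546.

0.2546


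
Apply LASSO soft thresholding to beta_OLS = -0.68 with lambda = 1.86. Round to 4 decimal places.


Absolute value: |-0.68| = 0.68.
Compare to lambda = 1.86.
Since |beta| <= lambda, the coefficient is set to 0.

0.0000


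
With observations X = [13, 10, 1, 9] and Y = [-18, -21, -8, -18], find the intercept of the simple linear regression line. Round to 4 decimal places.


Compute b1 = -0.9873 from the OLS formula.
With xbar = 8.2500 and ybar = -16.2500, the intercept is:
b0 = -16.2500 - -0.9873 * 8.2500 = -8.1048.

-8.1048


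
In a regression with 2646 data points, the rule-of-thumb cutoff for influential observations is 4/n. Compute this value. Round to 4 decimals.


The threshold is 4/n.
4/2646 = 0.0015.

0.0015


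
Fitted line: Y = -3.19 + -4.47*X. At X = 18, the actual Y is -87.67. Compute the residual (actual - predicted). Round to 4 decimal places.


Compute yhat = -3.19 + (-4.47)(18) = -83.6500.
Residual = actual - predicted = -87.67 - -83.6500 = -4.0200.

-4.0200


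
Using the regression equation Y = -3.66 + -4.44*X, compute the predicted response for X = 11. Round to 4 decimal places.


Substitute X = 11 into the equation:
Y = -3.66 + -4.44 * 11 = -3.66 + -48.8400 = -52.5000.

-52.5000


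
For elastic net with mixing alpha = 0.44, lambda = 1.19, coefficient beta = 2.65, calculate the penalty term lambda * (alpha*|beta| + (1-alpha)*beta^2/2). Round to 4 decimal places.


L1 component = 0.44 * |2.65| = 1.1660.
L2 component = 0.56 * 2.65^2 / 2 = 1.9663.
Penalty = 1.19 * (1.1660 + 1.9663) = 1.19 * 3.1323 = 3.7274.

3.7274


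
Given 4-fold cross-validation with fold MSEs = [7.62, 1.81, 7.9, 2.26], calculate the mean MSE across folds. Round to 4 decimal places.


Total MSE across folds = 19.5900.
CV-MSE = 19.5900/4 = 4.8975.

4.8975


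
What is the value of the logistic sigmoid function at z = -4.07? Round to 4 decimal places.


exp(4.0700) = 58.5570.
1 + exp(-z) = 59.5570.
sigmoid = 1/59.5570 = 0.0168.

0.0168


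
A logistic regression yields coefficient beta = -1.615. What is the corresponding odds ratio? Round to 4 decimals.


The odds ratio is computed as:
OR = e^(-1.615) = 0.1989.

0.1989


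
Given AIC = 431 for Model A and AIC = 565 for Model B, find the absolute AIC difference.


Absolute difference = |431 - 565| = 134.
The model with lower AIC (A) is preferred.

134


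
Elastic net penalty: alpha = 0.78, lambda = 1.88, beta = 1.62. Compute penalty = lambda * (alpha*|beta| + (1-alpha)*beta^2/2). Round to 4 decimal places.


L1 component = 0.78 * |1.62| = 1.2636.
L2 component = 0.22 * 1.62^2 / 2 = 0.2887.
Penalty = 1.88 * (1.2636 + 0.2887) = 1.88 * 1.5523 = 2.9183.

2.9183


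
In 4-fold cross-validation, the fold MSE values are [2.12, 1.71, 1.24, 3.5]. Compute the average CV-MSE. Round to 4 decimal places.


Sum of fold MSEs = 8.5700.
Average = 8.5700 / 4 = 2.1425.

2.1425


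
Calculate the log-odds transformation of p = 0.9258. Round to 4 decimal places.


1 - p = 0.0742.
p/(1-p) = 12.4771.
logit = ln(12.4771) = 2.5239.

2.5239


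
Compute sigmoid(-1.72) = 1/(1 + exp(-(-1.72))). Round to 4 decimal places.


First, exp(1.7200) = 5.5845.
Then sigma(z) = 1/(1 + 5.5845) = 0.1519.

0.1519


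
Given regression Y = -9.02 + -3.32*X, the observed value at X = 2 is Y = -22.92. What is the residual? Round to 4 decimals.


Fitted value at X = 2 is yhat = -9.02 + -3.32*2 = -15.6600.
Residual = -22.92 - -15.6600 = -7.2600.

-7.2600


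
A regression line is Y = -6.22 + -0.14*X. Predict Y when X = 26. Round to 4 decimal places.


Plug X = 26 into Y = -6.22 + -0.14*X:
Y = -6.22 + -3.6400 = -9.8600.

-9.8600


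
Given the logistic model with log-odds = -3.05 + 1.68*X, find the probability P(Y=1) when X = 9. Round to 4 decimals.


Linear predictor: z = -3.05 + 1.68 * 9 = 12.0700.
P = 1/(1 + exp(-12.0700)) = 1/(1 + 0.0000) = 1.0000.

1.0000


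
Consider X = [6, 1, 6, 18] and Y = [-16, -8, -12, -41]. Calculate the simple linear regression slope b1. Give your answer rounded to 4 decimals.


Calculate xbar = 7.7500, ybar = -19.2500.
S_xx = 156.7500, S_xy = -317.2500.
Using b1 = S_xy / S_xx = -317.2500 / 156.7500, we get b1 = -2.0239.

-2.0239


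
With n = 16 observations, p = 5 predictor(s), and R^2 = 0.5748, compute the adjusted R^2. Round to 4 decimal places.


Using the formula:
(1 - 0.5748) = 0.4252.
Multiply by 15/10: 0.4252 * 15 = 6.3780, then 6.3780 / 10 = 0.6378.
Adj R^2 = 1 - 0.6378 = 0.3622.

0.3622


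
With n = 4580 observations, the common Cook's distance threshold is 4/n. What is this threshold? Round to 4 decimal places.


Cook's distance cutoff = 4/n = 4/4580.
= 0.0009.

0.0009


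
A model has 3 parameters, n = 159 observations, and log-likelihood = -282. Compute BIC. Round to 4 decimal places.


Compute k*ln(n) = 3*ln(159) = 3*5.068904 = 15.206712.
Then -2*loglik = 564.
BIC = 15.206712 + 564 = 579.206712, which rounds to 579.2067.

579.2067


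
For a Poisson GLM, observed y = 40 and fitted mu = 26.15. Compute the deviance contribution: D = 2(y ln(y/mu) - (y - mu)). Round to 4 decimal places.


y/mu = 40/26.15 = 1.529637 (approx.), and ln(40/26.15) = 0.425030.
y * ln(y/mu) = 40 * 0.425030 = 17.001200.
y - mu = 13.85.
D = 2 * (17.001200 - 13.85) = 6.302400, which rounds to 6.3024.

6.3024


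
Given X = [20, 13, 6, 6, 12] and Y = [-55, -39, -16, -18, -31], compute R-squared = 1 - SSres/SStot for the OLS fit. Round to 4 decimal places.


Fit the OLS line: b0 = -0.5680, b1 = -2.7396.
SSres = 16.0355.
SStot = 1030.8000.
R^2 = 1 - 16.0355/1030.8000 = 0.9844.

0.9844


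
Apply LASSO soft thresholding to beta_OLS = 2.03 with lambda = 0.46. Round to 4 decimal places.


|beta_OLS| = 2.03.
lambda = 0.46.
Since |beta| > lambda, coefficient = sign(beta)*(|beta| - lambda) = 1.5700.
Result = 1.5700.

1.5700


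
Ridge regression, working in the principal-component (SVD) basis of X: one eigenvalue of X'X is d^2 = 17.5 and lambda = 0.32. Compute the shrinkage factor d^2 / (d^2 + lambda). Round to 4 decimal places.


Compute the denominator: 17.5 + 0.32 = 17.8200.
Shrinkage factor = 17.5 / 17.8200 = 0.9820.

0.9820


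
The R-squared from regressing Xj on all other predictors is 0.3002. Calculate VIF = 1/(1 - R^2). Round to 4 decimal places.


VIF = 1 / (1 - 0.3002).
= 1 / 0.6998 = 1.4290.

1.4290


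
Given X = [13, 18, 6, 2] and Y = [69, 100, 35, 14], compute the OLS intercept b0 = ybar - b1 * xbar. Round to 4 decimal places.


First find the slope: b1 = 5.2995.
Means: xbar = 9.7500, ybar = 54.5000.
b0 = ybar - b1 * xbar = 54.5000 - 5.2995 * 9.7500 = 2.8298.

2.8298


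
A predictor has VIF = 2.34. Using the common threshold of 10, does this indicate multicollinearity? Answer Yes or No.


The threshold is 10.
VIF = 2.34 is < 10.
Multicollinearity indication: No.

No


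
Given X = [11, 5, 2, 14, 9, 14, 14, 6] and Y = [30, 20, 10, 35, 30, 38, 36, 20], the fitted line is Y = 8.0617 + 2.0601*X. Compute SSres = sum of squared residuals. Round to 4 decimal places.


For each point, residual = actual - predicted.
Residuals: [-0.7228, 1.6378, -2.1819, -1.9031, 3.3974, 1.0969, -0.9031, -0.4223].
Sum of squared residuals = 25.3267.

25.3267


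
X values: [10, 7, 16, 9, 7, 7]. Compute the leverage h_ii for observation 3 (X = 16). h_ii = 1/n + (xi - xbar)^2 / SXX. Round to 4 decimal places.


Mean of X: xbar = 9.3333.
SXX = 61.3333.
For X = 16: h = 1/6 + (16 - 9.3333)^2/61.3333 = 0.8913.

0.8913


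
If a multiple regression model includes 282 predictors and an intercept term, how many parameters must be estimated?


Each predictor gets one coefficient, plus one intercept.
Total parameters = 282 + 1 = 283.

283


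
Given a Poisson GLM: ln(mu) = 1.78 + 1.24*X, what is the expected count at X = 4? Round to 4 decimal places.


eta = 1.78 + 1.24 * 4 = 6.7400.
mu = exp(6.7400) = 845.5607.

845.5607


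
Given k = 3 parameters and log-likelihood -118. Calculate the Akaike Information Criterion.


AIC = 2*3 - 2*(-118).
= 6 + 236 = 242.

242


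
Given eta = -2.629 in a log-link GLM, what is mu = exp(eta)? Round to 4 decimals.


mu = exp(eta) = exp(-2.629).
= 0.0722.

0.0722


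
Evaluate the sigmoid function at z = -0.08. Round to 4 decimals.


Compute exp(0.0800) = 1.0833.
Sigmoid = 1 / (1 + 1.0833) = 1 / 2.0833 = 0.4800.

0.4800


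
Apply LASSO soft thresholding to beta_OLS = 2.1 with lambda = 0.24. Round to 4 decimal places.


Absolute value: |2.1| = 2.1.
Compare to lambda = 0.24.
Since |beta| > lambda, coefficient = sign(beta)*(|beta| - lambda) = 1.8600.

1.8600


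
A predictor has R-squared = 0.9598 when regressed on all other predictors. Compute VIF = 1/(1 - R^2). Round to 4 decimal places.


VIF = 1 / (1 - 0.9598).
= 1 / 0.0402 = 24.8756.

24.8756


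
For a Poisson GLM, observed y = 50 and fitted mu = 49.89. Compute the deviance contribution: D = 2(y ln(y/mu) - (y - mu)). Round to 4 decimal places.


First: ln(50/49.89) = 0.002202.
Then: 50 * 0.002202 = 0.110100.
y - mu = 50 - 49.89 = 0.11.
D = 2(0.110100 - 0.11) = 0.000200, which rounds to 0.0002.

0.0002


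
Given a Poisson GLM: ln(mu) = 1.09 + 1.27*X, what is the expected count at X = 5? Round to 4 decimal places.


Linear predictor: eta = 1.09 + (1.27)(5) = 7.4400.
Expected count: mu = exp(7.4400) = 1702.7502.

1702.7502


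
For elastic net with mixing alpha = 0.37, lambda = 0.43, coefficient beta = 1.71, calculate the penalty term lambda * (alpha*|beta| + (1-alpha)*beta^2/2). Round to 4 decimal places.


Compute:
L1 = 0.37 * 1.71 = 0.6327.
L2 = 0.63 * 1.71^2 / 2 = 0.9211.
Penalty = 0.43 * (0.6327 + 0.9211) = 0.6681.

0.6681


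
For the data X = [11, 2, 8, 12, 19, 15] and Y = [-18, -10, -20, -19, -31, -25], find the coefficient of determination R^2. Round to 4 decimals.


After computing the OLS fit (b0=-7.6556, b1=-1.1502):
SSres = 23.4771, SStot = 249.5000.
R^2 = 1 - 23.4771/249.5000 = 0.9059.

0.9059


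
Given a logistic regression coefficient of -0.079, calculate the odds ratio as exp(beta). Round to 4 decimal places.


exp(-0.079) = 0.9240.
So the odds ratio is 0.9240.

0.9240


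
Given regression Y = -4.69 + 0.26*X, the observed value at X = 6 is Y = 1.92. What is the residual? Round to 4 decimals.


Fitted value at X = 6 is yhat = -4.69 + 0.26*6 = -3.1300.
Residual = 1.92 - -3.1300 = 5.0500.

5.0500


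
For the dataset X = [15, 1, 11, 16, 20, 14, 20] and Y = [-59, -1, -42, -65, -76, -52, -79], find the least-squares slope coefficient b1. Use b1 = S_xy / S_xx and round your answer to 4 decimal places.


Calculate xbar = 13.8571, ybar = -53.4286.
S_xx = 254.8571, S_xy = -1033.4286.
Using b1 = S_xy / S_xx = -1033.4286 / 254.8571, we get b1 = -4.0549.

-4.0549


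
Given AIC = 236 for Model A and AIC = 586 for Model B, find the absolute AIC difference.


Compute |236 - 586| = 350.
Model A has the smaller AIC.

350


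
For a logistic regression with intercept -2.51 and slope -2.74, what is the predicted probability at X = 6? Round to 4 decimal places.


z = -2.51 + -2.74 * 6 = -18.9500.
Sigmoid: P = 1 / (1 + exp(18.9500)) = 0.0000.

0.0000


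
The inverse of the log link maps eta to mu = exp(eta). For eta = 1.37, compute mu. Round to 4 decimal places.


The inverse log link gives:
mu = exp(1.37) = 3.9354.

3.9354


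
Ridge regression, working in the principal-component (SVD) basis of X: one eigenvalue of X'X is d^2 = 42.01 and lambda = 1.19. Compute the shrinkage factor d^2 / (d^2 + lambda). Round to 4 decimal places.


Denominator = d^2 + lambda = 42.01 + 1.19 = 43.2000.
Shrinkage = 42.01 / 43.2000 = 0.9725.

0.9725


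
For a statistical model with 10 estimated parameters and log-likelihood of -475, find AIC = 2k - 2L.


AIC = 2*10 - 2*(-475).
= 20 + 950 = 970.

970


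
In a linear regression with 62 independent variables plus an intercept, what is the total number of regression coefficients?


Each predictor gets one coefficient, plus one intercept.
Total parameters = 62 + 1 = 63.

63


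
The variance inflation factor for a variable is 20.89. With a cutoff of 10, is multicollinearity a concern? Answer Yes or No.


Compare VIF = 20.89 to the threshold of 10.
20.89 >= 10, so the answer is Yes.

Yes


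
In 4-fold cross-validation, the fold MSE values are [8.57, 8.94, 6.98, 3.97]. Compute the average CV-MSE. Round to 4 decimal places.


Add all fold MSEs: 28.4600.
Divide by k = 4: 28.4600/4 = 7.1150.

7.1150


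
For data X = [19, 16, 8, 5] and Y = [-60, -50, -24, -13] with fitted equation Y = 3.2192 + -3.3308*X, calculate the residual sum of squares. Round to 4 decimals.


Compute predicted values, then residuals = yi - yhat_i.
Residuals: [0.0660, 0.0736, -0.5728, 0.4348].
SSres = sum(residual^2) = 0.5269.

0.5269


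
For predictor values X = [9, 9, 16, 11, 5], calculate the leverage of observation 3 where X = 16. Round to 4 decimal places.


Mean of X: xbar = 10.0000.
SXX = 64.0000.
For X = 16: h = 1/5 + (16 - 10.0000)^2/64.0000 = 0.7625.

0.7625


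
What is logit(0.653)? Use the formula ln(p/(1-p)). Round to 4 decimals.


1 - p = 0.347.
p/(1-p) = 1.8818.
logit = ln(1.8818) = 0.6323.

0.6323


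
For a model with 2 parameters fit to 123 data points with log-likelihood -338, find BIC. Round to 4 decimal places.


k * ln(n) = 2 * ln(123) = 2 * 4.812184 = 9.624368.
-2 * loglik = -2 * (-338) = 676.
BIC = 9.624368 + 676 = 685.624368, which rounds to 685.6244.

685.6244


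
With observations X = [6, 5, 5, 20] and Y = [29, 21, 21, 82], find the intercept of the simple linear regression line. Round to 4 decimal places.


The slope is b1 = 3.9938.
Sample means are xbar = 9.0000 and ybar = 38.2500.
Intercept: b0 = 38.2500 - (3.9938)(9.0000) = 2.3056.

2.3056


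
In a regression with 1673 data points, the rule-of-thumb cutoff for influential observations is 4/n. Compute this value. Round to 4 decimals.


Cook's distance cutoff = 4/n = 4/1673.
= 0.0024.

0.0024


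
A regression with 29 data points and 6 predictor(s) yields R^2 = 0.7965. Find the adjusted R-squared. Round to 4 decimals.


Adjusted R^2 = 1 - (1 - R^2) * (n-1)/(n-p-1).
(1 - R^2) = 0.2035.
(n-1)/(n-p-1) = 28/22.
(1 - R^2) * (n-1) = 0.2035 * 28 = 5.6980.
Divide by (n-p-1): 5.6980 / 22 = 0.2590.
Adj R^2 = 1 - 0.2590 = 0.7410.

0.7410


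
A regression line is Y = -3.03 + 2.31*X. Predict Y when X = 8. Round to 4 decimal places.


Substitute X = 8 into the equation:
Y = -3.03 + 2.31 * 8 = -3.03 + 18.4800 = 15.4500.

15.4500


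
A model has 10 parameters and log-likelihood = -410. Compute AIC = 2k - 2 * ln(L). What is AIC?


AIC = 2*10 - 2*(-410).
= 20 + 820 = 840.

840


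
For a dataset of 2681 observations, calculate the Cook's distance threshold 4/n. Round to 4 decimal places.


The threshold is 4/n.
4/2681 = 0.0015.

0.0015


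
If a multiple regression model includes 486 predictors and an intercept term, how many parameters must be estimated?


Including the intercept, the model has 486 predictor coefficients + 1 intercept.
Total = 487.

487


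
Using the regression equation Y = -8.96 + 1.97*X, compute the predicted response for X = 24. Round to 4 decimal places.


Predicted value:
Y = -8.96 + (1.97)(24) = -8.96 + 47.2800 = 38.3200.

38.3200


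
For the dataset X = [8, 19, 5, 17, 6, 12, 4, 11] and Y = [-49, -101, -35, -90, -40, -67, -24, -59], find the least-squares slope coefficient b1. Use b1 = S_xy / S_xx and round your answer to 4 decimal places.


First compute the means: xbar = 10.2500, ybar = -58.1250.
Then S_xx = sum((xi - xbar)^2) = 215.5000.
S_xy = sum((xi - xbar)(yi - ybar)) = -1038.7500.
b1 = S_xy / S_xx = -1038.7500 / 215.5000 = -4.8202.

-4.8202


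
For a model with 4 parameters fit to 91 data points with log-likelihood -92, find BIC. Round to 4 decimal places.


Compute k*ln(n) = 4*ln(91) = 4*4.510860 = 18.043440.
Then -2*loglik = 184.
BIC = 18.043440 + 184 = 202.043440, which rounds to 202.0434.

202.0434


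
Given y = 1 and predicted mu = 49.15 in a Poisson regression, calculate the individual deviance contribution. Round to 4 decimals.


First: ln(1/49.15) = -3.894877.
Then: 1 * -3.894877 = -3.894877.
y - mu = 1 - 49.15 = -48.15.
D = 2(-3.894877 - -48.15) = 88.510246, which rounds to 88.5102.

88.5102


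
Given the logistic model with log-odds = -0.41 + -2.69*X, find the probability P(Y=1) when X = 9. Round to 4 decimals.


Compute z = -0.41 + (-2.69)(9) = -24.6200.
exp(-z) = 49241371931.0586.
P = 1/(1 + 49241371931.0586) = 0.0000.

0.0000


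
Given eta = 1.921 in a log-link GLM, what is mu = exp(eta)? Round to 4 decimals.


Apply the inverse link:
mu = e^1.921 = 6.8278.

6.8278


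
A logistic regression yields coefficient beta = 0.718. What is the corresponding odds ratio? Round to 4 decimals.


The odds ratio is computed as:
OR = e^(0.718) = 2.0503.

2.0503


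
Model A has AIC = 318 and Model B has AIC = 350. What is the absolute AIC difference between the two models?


|AIC_A - AIC_B| = |318 - 350| = 32.
Model A is preferred (lower AIC).

32


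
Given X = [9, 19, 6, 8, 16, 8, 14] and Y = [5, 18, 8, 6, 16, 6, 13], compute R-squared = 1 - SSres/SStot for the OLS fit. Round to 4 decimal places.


After computing the OLS fit (b0=-1.3360, b1=1.0169):
SSres = 20.8161, SStot = 169.4286.
R^2 = 1 - 20.8161/169.4286 = 0.8771.

0.8771


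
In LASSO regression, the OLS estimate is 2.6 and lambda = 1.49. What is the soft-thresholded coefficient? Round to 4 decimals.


Check: |2.6| = 2.6 vs lambda = 1.49.
Since |beta| > lambda, coefficient = sign(beta)*(|beta| - lambda) = 1.1100.
Soft-thresholded coefficient = 1.1100.

1.1100


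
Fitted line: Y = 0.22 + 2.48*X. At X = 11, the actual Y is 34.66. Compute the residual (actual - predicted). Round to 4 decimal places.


Compute yhat = 0.22 + (2.48)(11) = 27.5000.
Residual = actual - predicted = 34.66 - 27.5000 = 7.1600.

7.1600


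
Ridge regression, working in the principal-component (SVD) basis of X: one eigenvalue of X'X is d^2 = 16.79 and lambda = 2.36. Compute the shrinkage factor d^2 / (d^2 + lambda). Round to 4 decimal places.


Denominator = d^2 + lambda = 16.79 + 2.36 = 19.1500.
Shrinkage = 16.79 / 19.1500 = 0.8768.

0.8768


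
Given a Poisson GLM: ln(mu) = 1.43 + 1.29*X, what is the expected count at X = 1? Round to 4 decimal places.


Compute eta = 1.43 + 1.29 * 1 = 2.7200.
Apply inverse link: mu = e^2.7200 = 15.1803.

15.1803


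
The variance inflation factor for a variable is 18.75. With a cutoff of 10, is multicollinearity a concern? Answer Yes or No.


Check: VIF = 18.75 vs threshold = 10.
Since 18.75 >= 10, the answer is Yes.

Yes


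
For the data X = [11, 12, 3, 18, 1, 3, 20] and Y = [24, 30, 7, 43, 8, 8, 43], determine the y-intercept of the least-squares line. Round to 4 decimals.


First find the slope: b1 = 2.0942.
Means: xbar = 9.7143, ybar = 23.2857.
b0 = ybar - b1 * xbar = 23.2857 - 2.0942 * 9.7143 = 2.9424.

2.9424


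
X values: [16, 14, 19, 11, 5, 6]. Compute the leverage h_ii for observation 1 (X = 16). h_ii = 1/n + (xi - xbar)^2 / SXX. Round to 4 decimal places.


n = 6, xbar = 11.8333.
SXX = sum((xi - xbar)^2) = 154.8333.
h = 1/6 + (16 - 11.8333)^2 / 154.8333 = 0.2788.

0.2788


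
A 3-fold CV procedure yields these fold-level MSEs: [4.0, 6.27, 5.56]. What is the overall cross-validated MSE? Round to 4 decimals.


Total MSE across folds = 15.8300.
CV-MSE = 15.8300/3 = 5.2767.

5.2767


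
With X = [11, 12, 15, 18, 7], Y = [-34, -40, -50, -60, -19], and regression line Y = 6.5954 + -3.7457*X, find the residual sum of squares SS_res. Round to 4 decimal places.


Predicted values from Y = 6.5954 + -3.7457*X.
Residuals: [0.6073, -1.6470, -0.4099, 0.8272, 0.6245].
SSres = 4.3237.

4.3237


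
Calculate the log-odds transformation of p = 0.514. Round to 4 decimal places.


Compute the odds: 0.514/0.486 = 1.0576.
Take the natural log: ln(1.0576) = 0.0560.

0.0560


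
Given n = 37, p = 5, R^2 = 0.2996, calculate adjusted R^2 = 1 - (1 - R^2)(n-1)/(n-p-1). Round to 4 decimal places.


Adjusted R^2 = 1 - (1 - R^2) * (n-1)/(n-p-1).
(1 - R^2) = 0.7004.
(n-1)/(n-p-1) = 36/31.
(1 - R^2) * (n-1) = 0.7004 * 36 = 25.2144.
Divide by (n-p-1): 25.2144 / 31 = 0.8134.
Adj R^2 = 1 - 0.8134 = 0.1866.

0.1866


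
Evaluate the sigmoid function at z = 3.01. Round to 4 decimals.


exp(-3.0100) = 0.0493.
1 + exp(-z) = 1.0493.
sigmoid = 1/1.0493 = 0.9530.

0.9530


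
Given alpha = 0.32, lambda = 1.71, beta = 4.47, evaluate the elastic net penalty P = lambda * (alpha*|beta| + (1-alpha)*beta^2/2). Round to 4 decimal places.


L1 component = 0.32 * |4.47| = 1.4304.
L2 component = 0.68 * 4.47^2 / 2 = 6.7935.
Penalty = 1.71 * (1.4304 + 6.7935) = 1.71 * 8.2239 = 14.0629.

14.0629


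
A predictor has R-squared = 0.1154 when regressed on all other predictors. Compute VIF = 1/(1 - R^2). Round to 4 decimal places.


VIF = 1 / (1 - 0.1154).
= 1 / 0.8846 = 1.1305.

1.1305


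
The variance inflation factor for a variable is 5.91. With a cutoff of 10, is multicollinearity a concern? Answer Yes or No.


Check: VIF = 5.91 vs threshold = 10.
Since 5.91 < 10, the answer is No.

No


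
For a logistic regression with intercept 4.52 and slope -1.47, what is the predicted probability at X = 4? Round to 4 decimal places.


Compute z = 4.52 + (-1.47)(4) = -1.3600.
exp(-z) = 3.8962.
P = 1/(1 + 3.8962) = 0.2042.

0.2042


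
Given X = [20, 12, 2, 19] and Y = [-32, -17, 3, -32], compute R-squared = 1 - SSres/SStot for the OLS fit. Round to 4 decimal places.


Fit the OLS line: b0 = 6.9359, b1 = -1.9952.
SSres = 1.9952.
SStot = 825.0000.
R^2 = 1 - 1.9952/825.0000 = 0.9976.

0.9976
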